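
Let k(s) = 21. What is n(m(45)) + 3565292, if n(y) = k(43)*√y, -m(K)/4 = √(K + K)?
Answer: 3565292 + 42*I*√3*10^(¼) ≈ 3.5653e+6 + 129.36*I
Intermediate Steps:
m(K) = -4*√2*√K (m(K) = -4*√(K + K) = -4*√2*√K)
n(y) = 21*√y
n(m(45)) + 3565292 = 21*√(-4*√2*√45) + 3565292 = 21*√(-4*√2*3*√5) + 3565292 = 21*√(-12*√10) + 3565292 = 21*(2*I*√3*10^(¼)) + 3565292 = 42*I*√3*10^(¼) + 3565292 = 3565292 + 42*I*√3*10^(¼)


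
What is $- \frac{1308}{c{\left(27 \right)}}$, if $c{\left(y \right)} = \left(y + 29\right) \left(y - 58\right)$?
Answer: $\frac{327}{434} \approx 0.75346$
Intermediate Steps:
$c{\left(y \right)} = \left(-58 + y\right) \left(29 + y\right)$ ($c{\left(y \right)} = \left(29 + y\right) \left(-58 + y\right) = \left(-58 + y\right) \left(29 + y\right)$)
$- \frac{1308}{c{\left(27 \right)}} = - \frac{1308}{-1682 + 27^{2} - 783} = - \frac{1308}{-1682 + 729 - 783} = - \frac{1308}{-1736} = \left(-1308\right) \left(- \frac{1}{1736}\right) = \frac{327}{434}$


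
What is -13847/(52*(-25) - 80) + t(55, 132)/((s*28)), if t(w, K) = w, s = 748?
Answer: 6592897/656880 ≈ 10.037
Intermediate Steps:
-13847/(52*(-25) - 80) + t(55, 132)/((s*28)) = -13847/(52*(-25) - 80) + 55/((748*28)) = -13847/(-1300 - 80) + 55/20944 = -13847/(-1380) + 55*(1/20944) = -13847*(-1/1380) + 5/1904 = 13847/1380 + 5/1904 = 6592897/656880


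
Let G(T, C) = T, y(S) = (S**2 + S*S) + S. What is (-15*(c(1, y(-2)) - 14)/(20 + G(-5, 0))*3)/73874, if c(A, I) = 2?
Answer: 18/36937 ≈ 0.00048732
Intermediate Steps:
y(S) = S + 2*S**2 (y(S) = (S**2 + S**2) + S = 2*S**2 + S = S + 2*S**2)
(-15*(c(1, y(-2)) - 14)/(20 + G(-5, 0))*3)/73874 = (-15*(2 - 14)/(20 - 5)*3)/73874 = (-(-180)/15*3)*(1/73874) = (-15*(-4/5)*3)*(1/73874) = (12*3)*(1/73874) = 36*(1/73874) = 18/36937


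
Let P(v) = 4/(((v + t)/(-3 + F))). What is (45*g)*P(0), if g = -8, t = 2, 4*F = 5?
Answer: 1260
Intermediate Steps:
F = 5/4 (F = (1/4)*5 = 5/4 ≈ 1.2500)
P(v) = 4/(-8/7 - 4*v/7) (P(v) = 4/(((v + 2)/(-3 + 5/4))) = 4/(((2 + v)/(-7/4))) = 4/(((2 + v)*(-4/7))) = 4/(-8/7 - 4*v/7))
(45*g)*P(0) = (45*(-8))*(-7/(2 + 0)) = -(-2520)/2 = -360*(-7/2) = 1260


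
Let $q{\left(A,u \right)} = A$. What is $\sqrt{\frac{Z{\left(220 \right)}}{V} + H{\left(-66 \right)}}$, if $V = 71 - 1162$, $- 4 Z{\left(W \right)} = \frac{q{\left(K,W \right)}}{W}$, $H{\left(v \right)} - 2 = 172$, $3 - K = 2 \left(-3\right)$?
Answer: $\frac{\sqrt{10024071009645}}{240020} \approx 13.191$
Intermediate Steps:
$K = 9$ ($K = 3 - 2 \left(-3\right) = 3 - -6 = 3 + 6 = 9$)
$H{\left(v \right)} = 174$ ($H{\left(v \right)} = 2 + 172 = 174$)
$Z{\left(W \right)} = - \frac{9}{4 W}$ ($Z{\left(W \right)} = - \frac{9 \frac{1}{W}}{4} = - \frac{9}{4 W}$)
$V = -1091$ ($V = 71 - 1162 = -1091$)
$\sqrt{\frac{Z{\left(220 \right)}}{V} + H{\left(-66 \right)}} = \sqrt{\frac{\left(- \frac{9}{4}\right) \frac{1}{220}}{-1091} + 174} = \sqrt{\left(- \frac{9}{4}\right) \frac{1}{220} \left(- \frac{1}{1091}\right) + 174} = \sqrt{\left(- \frac{9}{880}\right) \left(- \frac{1}{1091}\right) + 174} = \sqrt{\frac{9}{960080} + 174} = \sqrt{\frac{167053929}{960080}} = \frac{\sqrt{10024071009645}}{240020}$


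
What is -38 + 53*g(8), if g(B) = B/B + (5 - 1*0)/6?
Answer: 355/6 ≈ 59.167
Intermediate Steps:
g(B) = 11/6 (g(B) = 1 + (5 + 0)*(⅙) = 1 + 5*(⅙) = 1 + ⅚ = 11/6)
-38 + 53*g(8) = -38 + 53*(11/6) = -38 + 583/6 = 355/6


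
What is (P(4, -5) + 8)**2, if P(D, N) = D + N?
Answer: 49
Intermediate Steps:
(P(4, -5) + 8)**2 = ((4 - 5) + 8)**2 = (-1 + 8)**2 = 7**2 = 49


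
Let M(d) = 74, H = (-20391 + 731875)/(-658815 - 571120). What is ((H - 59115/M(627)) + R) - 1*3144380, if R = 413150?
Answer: -248656177641041/91015190 ≈ -2.7320e+6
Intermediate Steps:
H = -711484/1229935 (H = 711484/(-1229935) = 711484*(-1/1229935) = -711484/1229935 ≈ -0.57847)
((H - 59115/M(627)) + R) - 1*3144380 = ((-711484/1229935 - 59115/74) + 413150) - 1*3144380 = ((-711484/1229935 - 59115*1/74) + 413150) - 3144380 = ((-711484/1229935 - 59115/74) + 413150) - 3144380 = (-72760257341/91015190 + 413150) - 3144380 = 37530165491159/91015190 - 3144380 = -248656177641041/91015190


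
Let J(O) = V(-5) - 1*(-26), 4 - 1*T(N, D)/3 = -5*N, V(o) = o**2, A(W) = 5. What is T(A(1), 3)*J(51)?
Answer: 4437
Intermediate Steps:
T(N, D) = 12 + 15*N (T(N, D) = 12 - (-15)*N = 12 + 15*N)
J(O) = 51 (J(O) = (-5)**2 - 1*(-26) = 25 + 26 = 51)
T(A(1), 3)*J(51) = (12 + 15*5)*51 = (12 + 75)*51 = 87*51 = 4437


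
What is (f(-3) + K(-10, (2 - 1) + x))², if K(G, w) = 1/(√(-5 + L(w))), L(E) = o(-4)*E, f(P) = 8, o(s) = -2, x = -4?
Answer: 81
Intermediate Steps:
L(E) = -2*E
K(G, w) = (-5 - 2*w)^(-½) (K(G, w) = 1/(√(-5 - 2*w)) = (-5 - 2*w)^(-½))
(f(-3) + K(-10, (2 - 1) + x))² = (8 + (-5 - 2*((2 - 1) - 4))^(-½))² = (8 + (-5 - 2*(1 - 4))^(-½))² = (8 + (-5 - 2*(-3))^(-½))² = (8 + (-5 + 6)^(-½))² = (8 + 1^(-½))² = (8 + 1)² = 9² = 81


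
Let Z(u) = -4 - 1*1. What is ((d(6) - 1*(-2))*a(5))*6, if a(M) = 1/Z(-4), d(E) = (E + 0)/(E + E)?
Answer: -3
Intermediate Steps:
Z(u) = -5 (Z(u) = -4 - 1 = -5)
d(E) = 1/2 (d(E) = E/((2*E)) = E*(1/(2*E)) = 1/2)
a(M) = -1/5 (a(M) = 1/(-5) = -1/5)
((d(6) - 1*(-2))*a(5))*6 = ((1/2 - 1*(-2))*(-1/5))*6 = ((1/2 + 2)*(-1/5))*6 = ((5/2)*(-1/5))*6 = -1/2*6 = -3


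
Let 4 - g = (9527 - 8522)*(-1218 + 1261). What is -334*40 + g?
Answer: -56571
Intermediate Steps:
g = -43211 (g = 4 - (9527 - 8522)*(-1218 + 1261) = 4 - 1005*43 = 4 - 1*43215 = 4 - 43215 = -43211)
-334*40 + g = -334*40 - 43211 = -13360 - 43211 = -56571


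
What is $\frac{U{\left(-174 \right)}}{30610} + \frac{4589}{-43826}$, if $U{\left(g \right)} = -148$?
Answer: $- \frac{73477769}{670756930} \approx -0.10954$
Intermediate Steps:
$\frac{U{\left(-174 \right)}}{30610} + \frac{4589}{-43826} = - \frac{148}{30610} + \frac{4589}{-43826} = \left(-148\right) \frac{1}{30610} + 4589 \left(- \frac{1}{43826}\right) = - \frac{74}{15305} - \frac{4589}{43826} = - \frac{73477769}{670756930}$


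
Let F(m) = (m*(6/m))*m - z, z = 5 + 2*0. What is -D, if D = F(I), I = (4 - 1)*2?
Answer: -31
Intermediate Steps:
I = 6 (I = 3*2 = 6)
z = 5 (z = 5 + 0 = 5)
F(m) = -5 + 6*m (F(m) = (m*(6/m))*m - 1*5 = 6*m - 5 = -5 + 6*m)
D = 31 (D = -5 + 6*6 = -5 + 36 = 31)
-D = -1*31 = -31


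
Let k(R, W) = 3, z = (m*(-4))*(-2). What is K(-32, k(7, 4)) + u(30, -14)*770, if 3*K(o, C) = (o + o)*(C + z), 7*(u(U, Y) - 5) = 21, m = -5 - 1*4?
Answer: 7632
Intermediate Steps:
m = -9 (m = -5 - 4 = -9)
u(U, Y) = 8 (u(U, Y) = 5 + (1/7)*21 = 5 + 3 = 8)
z = -72 (z = -9*(-4)*(-2) = 36*(-2) = -72)
K(o, C) = 2*o*(-72 + C)/3 (K(o, C) = ((o + o)*(C - 72))/3 = ((2*o)*(-72 + C))/3 = (2*o*(-72 + C))/3 = 2*o*(-72 + C)/3)
K(-32, k(7, 4)) + u(30, -14)*770 = (2/3)*(-32)*(-72 + 3) + 8*770 = (2/3)*(-32)*(-69) + 6160 = 1472 + 6160 = 7632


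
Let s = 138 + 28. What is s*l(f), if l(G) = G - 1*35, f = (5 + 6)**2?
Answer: 14276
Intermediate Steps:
f = 121 (f = 11**2 = 121)
l(G) = -35 + G (l(G) = G - 35 = -35 + G)
s = 166
s*l(f) = 166*(-35 + 121) = 166*86 = 14276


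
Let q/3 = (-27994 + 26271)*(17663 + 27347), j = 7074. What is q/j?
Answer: -38776115/1179 ≈ -32889.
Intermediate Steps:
q = -232656690 (q = 3*((-27994 + 26271)*(17663 + 27347)) = 3*(-1723*45010) = 3*(-77552230) = -232656690)
q/j = -232656690/7074 = -232656690*1/7074 = -38776115/1179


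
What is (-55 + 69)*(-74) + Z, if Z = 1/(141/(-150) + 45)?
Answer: -2282258/2203 ≈ -1036.0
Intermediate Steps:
Z = 50/2203 (Z = 1/(141*(-1/150) + 45) = 1/(-47/50 + 45) = 1/(2203/50) = 50/2203 ≈ 0.022696)
(-55 + 69)*(-74) + Z = (-55 + 69)*(-74) + 50/2203 = 14*(-74) + 50/2203 = -1036 + 50/2203 = -2282258/2203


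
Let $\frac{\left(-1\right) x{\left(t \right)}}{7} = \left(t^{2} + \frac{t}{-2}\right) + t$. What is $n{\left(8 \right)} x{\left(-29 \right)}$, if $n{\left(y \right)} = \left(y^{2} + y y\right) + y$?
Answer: $-786828$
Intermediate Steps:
$x{\left(t \right)} = - 7 t^{2} - \frac{7 t}{2}$ ($x{\left(t \right)} = - 7 \left(\left(t^{2} + \frac{t}{-2}\right) + t\right) = - 7 \left(\left(t^{2} - \frac{t}{2}\right) + t\right) = - 7 \left(t^{2} + \frac{t}{2}\right) = - 7 t^{2} - \frac{7 t}{2}$)
$n{\left(y \right)} = y + 2 y^{2}$ ($n{\left(y \right)} = \left(y^{2} + y^{2}\right) + y = 2 y^{2} + y = y + 2 y^{2}$)
$n{\left(8 \right)} x{\left(-29 \right)} = 8 \left(1 + 2 \cdot 8\right) \left(\left(- \frac{7}{2}\right) \left(-29\right) \left(1 + 2 \left(-29\right)\right)\right) = 8 \left(1 + 16\right) \left(\left(- \frac{7}{2}\right) \left(-29\right) \left(1 - 58\right)\right) = 8 \cdot 17 \left(\left(- \frac{7}{2}\right) \left(-29\right) \left(-57\right)\right) = 136 \left(- \frac{11571}{2}\right) = -786828$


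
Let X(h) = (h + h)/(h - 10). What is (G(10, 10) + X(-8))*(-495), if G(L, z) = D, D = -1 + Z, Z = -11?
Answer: 5500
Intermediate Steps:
D = -12 (D = -1 - 11 = -12)
G(L, z) = -12
X(h) = 2*h/(-10 + h) (X(h) = (2*h)/(-10 + h) = 2*h/(-10 + h))
(G(10, 10) + X(-8))*(-495) = (-12 + 2*(-8)/(-10 - 8))*(-495) = (-12 + 2*(-8)/(-18))*(-495) = (-12 + 2*(-8)*(-1/18))*(-495) = (-12 + 8/9)*(-495) = -100/9*(-495) = 5500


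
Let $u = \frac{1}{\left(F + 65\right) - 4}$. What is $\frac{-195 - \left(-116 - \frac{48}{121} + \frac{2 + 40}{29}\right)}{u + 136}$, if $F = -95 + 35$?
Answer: $- \frac{280901}{480733} \approx -0.58432$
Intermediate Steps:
$F = -60$
$u = 1$ ($u = \frac{1}{\left(-60 + 65\right) - 4} = \frac{1}{5 - 4} = 1^{-1} = 1$)
$\frac{-195 - \left(-116 - \frac{48}{121} + \frac{2 + 40}{29}\right)}{u + 136} = \frac{-195 - \left(-116 - \frac{48}{121} + \frac{2 + 40}{29}\right)}{1 + 136} = \frac{-195 - \left(-116 - \frac{48}{121} + \frac{42}{29}\right)}{137} = \left(-195 + \left(116 - \left(- \frac{48}{121} + \frac{42}{29}\right)\right)\right) \frac{1}{137} = \left(-195 + \left(116 - \frac{3690}{3509}\right)\right) \frac{1}{137} = \left(-195 + \frac{403354}{3509}\right) \frac{1}{137} = \left(- \frac{280901}{3509}\right) \frac{1}{137} = - \frac{280901}{480733}$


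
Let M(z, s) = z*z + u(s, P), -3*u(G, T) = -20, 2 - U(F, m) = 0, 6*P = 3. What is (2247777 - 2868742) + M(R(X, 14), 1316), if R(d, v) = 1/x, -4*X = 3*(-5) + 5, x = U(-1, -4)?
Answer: -7451497/12 ≈ -6.2096e+5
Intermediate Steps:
P = ½ (P = (⅙)*3 = ½ ≈ 0.50000)
U(F, m) = 2 (U(F, m) = 2 - 1*0 = 2 + 0 = 2)
x = 2
X = 5/2 (X = -(3*(-5) + 5)/4 = -(-15 + 5)/4 = -¼*(-10) = 5/2 ≈ 2.5000)
u(G, T) = 20/3 (u(G, T) = -⅓*(-20) = 20/3)
R(d, v) = ½ (R(d, v) = 1/2 = ½)
M(z, s) = 20/3 + z² (M(z, s) = z*z + 20/3 = z² + 20/3 = 20/3 + z²)
(2247777 - 2868742) + M(R(X, 14), 1316) = (2247777 - 2868742) + (20/3 + (½)²) = -620965 + (20/3 + ¼) = -620965 + 83/12 = -7451497/12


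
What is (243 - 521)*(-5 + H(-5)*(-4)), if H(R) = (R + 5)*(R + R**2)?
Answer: 1390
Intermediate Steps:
H(R) = (5 + R)*(R + R**2)
(243 - 521)*(-5 + H(-5)*(-4)) = (243 - 521)*(-5 - 5*(5 + (-5)**2 + 6*(-5))*(-4)) = -278*(-5 - 5*(5 + 25 - 30)*(-4)) = -278*(-5 - 5*0*(-4)) = -278*(-5 + 0*(-4)) = -278*(-5 + 0) = -278*(-5) = 1390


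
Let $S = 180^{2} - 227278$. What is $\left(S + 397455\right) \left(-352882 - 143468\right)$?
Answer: $-100549093950$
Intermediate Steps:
$S = -194878$ ($S = 32400 - 227278 = -194878$)
$\left(S + 397455\right) \left(-352882 - 143468\right) = \left(-194878 + 397455\right) \left(-352882 - 143468\right) = 202577 \left(-496350\right) = -100549093950$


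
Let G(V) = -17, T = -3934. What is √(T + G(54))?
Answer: 3*I*√439 ≈ 62.857*I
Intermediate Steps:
√(T + G(54)) = √(-3934 - 17) = √(-3951) = 3*I*√439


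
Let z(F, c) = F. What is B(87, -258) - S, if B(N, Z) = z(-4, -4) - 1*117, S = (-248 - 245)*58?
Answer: 28473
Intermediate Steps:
S = -28594 (S = -493*58 = -28594)
B(N, Z) = -121 (B(N, Z) = -4 - 1*117 = -4 - 117 = -121)
B(87, -258) - S = -121 - 1*(-28594) = -121 + 28594 = 28473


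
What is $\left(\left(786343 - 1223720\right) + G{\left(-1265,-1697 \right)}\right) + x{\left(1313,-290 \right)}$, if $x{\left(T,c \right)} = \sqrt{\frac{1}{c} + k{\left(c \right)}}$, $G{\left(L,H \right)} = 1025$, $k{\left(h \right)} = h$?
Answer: $-436352 + \frac{i \sqrt{24389290}}{290} \approx -4.3635 \cdot 10^{5} + 17.029 i$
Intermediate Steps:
$x{\left(T,c \right)} = \sqrt{c + \frac{1}{c}}$ ($x{\left(T,c \right)} = \sqrt{\frac{1}{c} + c} = \sqrt{c + \frac{1}{c}}$)
$\left(\left(786343 - 1223720\right) + G{\left(-1265,-1697 \right)}\right) + x{\left(1313,-290 \right)} = \left(\left(786343 - 1223720\right) + 1025\right) + \sqrt{-290 + \frac{1}{-290}} = \left(\left(786343 - 1223720\right) + 1025\right) + \sqrt{-290 - \frac{1}{290}} = \left(-437377 + 1025\right) + \sqrt{- \frac{84101}{290}} = -436352 + \frac{i \sqrt{24389290}}{290}$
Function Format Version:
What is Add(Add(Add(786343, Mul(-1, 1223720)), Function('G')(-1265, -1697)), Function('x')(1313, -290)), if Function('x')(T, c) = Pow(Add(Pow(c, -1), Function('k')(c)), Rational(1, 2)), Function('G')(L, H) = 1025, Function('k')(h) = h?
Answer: Add(-436352, Mul(Rational(1, 290), I, Pow(24389290, Rational(1, 2)))) ≈ Add(-4.3635e+5, Mul(17.029, I))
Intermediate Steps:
Function('x')(T, c) = Pow(Add(c, Pow(c, -1)), Rational(1, 2)) (Function('x')(T, c) = Pow(Add(Pow(c, -1), c), Rational(1, 2)) = Pow(Add(c, Pow(c, -1)), Rational(1, 2)))
Add(Add(Add(786343, Mul(-1, 1223720)), Function('G')(-1265, -1697)), Function('x')(1313, -290)) = Add(Add(Add(786343, Mul(-1, 1223720)), 1025), Pow(Add(-290, Pow(-290, -1)), Rational(1, 2))) = Add(Add(Add(786343, -1223720), 1025), Pow(Add(-290, Rational(-1, 290)), Rational(1, 2))) = Add(Add(-437377, 1025), Pow(Rational(-84101, 290), Rational(1, 2))) = Add(-436352, Mul(Rational(1, 290), I, Pow(24389290, Rational(1, 2))))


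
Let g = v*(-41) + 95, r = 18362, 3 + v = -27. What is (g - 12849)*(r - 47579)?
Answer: 336696708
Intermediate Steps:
v = -30 (v = -3 - 27 = -30)
g = 1325 (g = -30*(-41) + 95 = 1230 + 95 = 1325)
(g - 12849)*(r - 47579) = (1325 - 12849)*(18362 - 47579) = -11524*(-29217) = 336696708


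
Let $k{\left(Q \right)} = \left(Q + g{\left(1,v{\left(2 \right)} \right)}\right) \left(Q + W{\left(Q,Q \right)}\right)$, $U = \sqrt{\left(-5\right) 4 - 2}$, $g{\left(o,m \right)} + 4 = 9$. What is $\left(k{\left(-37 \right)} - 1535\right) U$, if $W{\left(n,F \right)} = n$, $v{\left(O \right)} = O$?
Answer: $833 i \sqrt{22} \approx 3907.1 i$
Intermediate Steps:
$g{\left(o,m \right)} = 5$ ($g{\left(o,m \right)} = -4 + 9 = 5$)
$U = i \sqrt{22}$ ($U = \sqrt{-20 - 2} = \sqrt{-22} = i \sqrt{22} \approx 4.6904 i$)
$k{\left(Q \right)} = 2 Q \left(5 + Q\right)$ ($k{\left(Q \right)} = \left(Q + 5\right) \left(Q + Q\right) = \left(5 + Q\right) 2 Q = 2 Q \left(5 + Q\right)$)
$\left(k{\left(-37 \right)} - 1535\right) U = \left(2 \left(-37\right) \left(5 - 37\right) - 1535\right) i \sqrt{22} = \left(2 \left(-37\right) \left(-32\right) - 1535\right) i \sqrt{22} = \left(2368 - 1535\right) i \sqrt{22} = 833 i \sqrt{22}$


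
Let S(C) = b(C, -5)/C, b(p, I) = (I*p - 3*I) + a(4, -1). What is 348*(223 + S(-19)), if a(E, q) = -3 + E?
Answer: 1435848/19 ≈ 75571.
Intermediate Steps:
b(p, I) = 1 - 3*I + I*p (b(p, I) = (I*p - 3*I) + (-3 + 4) = (-3*I + I*p) + 1 = 1 - 3*I + I*p)
S(C) = (16 - 5*C)/C (S(C) = (1 - 3*(-5) - 5*C)/C = (1 + 15 - 5*C)/C = (16 - 5*C)/C)
348*(223 + S(-19)) = 348*(223 + (-5 + 16/(-19))) = 348*(223 + (-5 + 16*(-1/19))) = 348*(223 + (-5 - 16/19)) = 348*(223 - 111/19) = 348*(4126/19) = 1435848/19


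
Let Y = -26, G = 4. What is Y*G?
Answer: -104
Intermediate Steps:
Y*G = -26*4 = -104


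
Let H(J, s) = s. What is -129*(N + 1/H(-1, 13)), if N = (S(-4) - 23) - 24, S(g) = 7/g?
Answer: 326499/52 ≈ 6278.8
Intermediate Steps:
N = -195/4 (N = (7/(-4) - 23) - 24 = (7*(-¼) - 23) - 24 = (-7/4 - 23) - 24 = -99/4 - 24 = -195/4 ≈ -48.750)
-129*(N + 1/H(-1, 13)) = -129*(-195/4 + 1/13) = -129*(-2531/52) = 326499/52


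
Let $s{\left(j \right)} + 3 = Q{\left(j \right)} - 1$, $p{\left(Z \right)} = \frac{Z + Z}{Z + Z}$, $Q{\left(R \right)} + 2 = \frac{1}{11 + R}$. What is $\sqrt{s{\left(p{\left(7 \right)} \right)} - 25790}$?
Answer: $\frac{i \sqrt{928653}}{6} \approx 160.61 i$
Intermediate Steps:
$Q{\left(R \right)} = -2 + \frac{1}{11 + R}$
$p{\left(Z \right)} = 1$ ($p{\left(Z \right)} = \frac{2 Z}{2 Z} = 2 Z \frac{1}{2 Z} = 1$)
$s{\left(j \right)} = -4 + \frac{-21 - 2 j}{11 + j}$ ($s{\left(j \right)} = -3 + \left(\frac{-21 - 2 j}{11 + j} - 1\right) = -3 + \left(-1 + \frac{-21 - 2 j}{11 + j}\right) = -4 + \frac{-21 - 2 j}{11 + j}$)
$\sqrt{s{\left(p{\left(7 \right)} \right)} - 25790} = \sqrt{\frac{-65 - 6}{11 + 1} - 25790} = \sqrt{\frac{-65 - 6}{12} - 25790} = \sqrt{\frac{1}{12} \left(-71\right) - 25790} = \sqrt{- \frac{71}{12} - 25790} = \sqrt{- \frac{309551}{12}} = \frac{i \sqrt{928653}}{6}$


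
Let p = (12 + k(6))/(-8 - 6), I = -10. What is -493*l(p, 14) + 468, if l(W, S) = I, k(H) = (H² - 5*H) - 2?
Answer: 5398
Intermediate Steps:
k(H) = -2 + H² - 5*H
p = -8/7 (p = (12 + (-2 + 6² - 5*6))/(-8 - 6) = (12 + (-2 + 36 - 30))/(-14) = (12 + 4)*(-1/14) = 16*(-1/14) = -8/7 ≈ -1.1429)
l(W, S) = -10
-493*l(p, 14) + 468 = -493*(-10) + 468 = 4930 + 468 = 5398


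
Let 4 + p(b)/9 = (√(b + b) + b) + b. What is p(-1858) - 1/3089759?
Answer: -103445131321/3089759 + 18*I*√929 ≈ -33480.0 + 548.63*I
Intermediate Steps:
p(b) = -36 + 18*b + 9*√2*√b (p(b) = -36 + 9*((√(b + b) + b) + b) = -36 + 9*((√(2*b) + b) + b) = -36 + 9*((√2*√b + b) + b) = -36 + 9*((b + √2*√b) + b) = -36 + 9*(2*b + √2*√b) = -36 + (18*b + 9*√2*√b) = -36 + 18*b + 9*√2*√b)
p(-1858) - 1/3089759 = (-36 + 18*(-1858) + 9*√2*√(-1858)) - 1/3089759 = (-36 - 33444 + 9*√2*(I*√1858)) - 1*1/3089759 = (-36 - 33444 + 18*I*√929) - 1/3089759 = (-33480 + 18*I*√929) - 1/3089759 = -103445131321/3089759 + 18*I*√929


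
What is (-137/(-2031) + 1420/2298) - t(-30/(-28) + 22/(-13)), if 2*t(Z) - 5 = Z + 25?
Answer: -3965223607/283145772 ≈ -14.004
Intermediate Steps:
t(Z) = 15 + Z/2 (t(Z) = 5/2 + (Z + 25)/2 = 5/2 + (25 + Z)/2 = 5/2 + (25/2 + Z/2) = 15 + Z/2)
(-137/(-2031) + 1420/2298) - t(-30/(-28) + 22/(-13)) = (-137/(-2031) + 1420/2298) - (15 + (-30/(-28) + 22/(-13))/2) = (-137*(-1/2031) + 1420*(1/2298)) - (15 + (-30*(-1/28) + 22*(-1/13))/2) = (137/2031 + 710/1149) - (15 + (15/14 - 22/13)/2) = 533141/777873 - (15 + (½)*(-113/182)) = 533141/777873 - (15 - 113/364) = 533141/777873 - 1*5347/364 = 533141/777873 - 5347/364 = -3965223607/283145772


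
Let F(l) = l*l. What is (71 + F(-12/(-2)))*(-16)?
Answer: -1712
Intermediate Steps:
F(l) = l**2
(71 + F(-12/(-2)))*(-16) = (71 + (-12/(-2))**2)*(-16) = (71 + (-12*(-1/2))**2)*(-16) = (71 + 6**2)*(-16) = (71 + 36)*(-16) = 107*(-16) = -1712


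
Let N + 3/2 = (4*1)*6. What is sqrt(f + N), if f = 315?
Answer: 15*sqrt(6)/2 ≈ 18.371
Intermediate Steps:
N = 45/2 (N = -3/2 + (4*1)*6 = -3/2 + 4*6 = -3/2 + 24 = 45/2 ≈ 22.500)
sqrt(f + N) = sqrt(315 + 45/2) = sqrt(675/2) = 15*sqrt(6)/2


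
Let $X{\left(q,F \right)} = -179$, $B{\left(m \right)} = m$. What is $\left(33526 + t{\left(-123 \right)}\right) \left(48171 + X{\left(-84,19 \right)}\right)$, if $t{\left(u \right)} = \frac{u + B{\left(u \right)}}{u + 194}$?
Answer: $\frac{114225759200}{71} \approx 1.6088 \cdot 10^{9}$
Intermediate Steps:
$t{\left(u \right)} = \frac{2 u}{194 + u}$ ($t{\left(u \right)} = \frac{u + u}{u + 194} = \frac{2 u}{194 + u}$)
$\left(33526 + t{\left(-123 \right)}\right) \left(48171 + X{\left(-84,19 \right)}\right) = \left(33526 + 2 \left(-123\right) \frac{1}{194 - 123}\right) \left(48171 - 179\right) = \left(33526 + 2 \left(-123\right) \frac{1}{71}\right) 47992 = \left(33526 - \frac{246}{71}\right) 47992 = \frac{2380100}{71} \cdot 47992 = \frac{114225759200}{71}$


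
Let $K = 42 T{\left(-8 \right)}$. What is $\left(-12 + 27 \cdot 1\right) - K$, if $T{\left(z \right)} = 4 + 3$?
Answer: $-279$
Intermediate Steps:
$T{\left(z \right)} = 7$
$K = 294$ ($K = 42 \cdot 7 = 294$)
$\left(-12 + 27 \cdot 1\right) - K = \left(-12 + 27 \cdot 1\right) - 294 = \left(-12 + 27\right) - 294 = 15 - 294 = -279$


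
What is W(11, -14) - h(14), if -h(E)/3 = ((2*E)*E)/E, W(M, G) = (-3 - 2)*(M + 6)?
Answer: -1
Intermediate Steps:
W(M, G) = -30 - 5*M (W(M, G) = -5*(6 + M) = -30 - 5*M)
h(E) = -6*E (h(E) = -3*(2*E)*E/E = -3*2*E²/E = -6*E)
W(11, -14) - h(14) = (-30 - 5*11) - (-6)*14 = (-30 - 55) - 1*(-84) = -85 + 84 = -1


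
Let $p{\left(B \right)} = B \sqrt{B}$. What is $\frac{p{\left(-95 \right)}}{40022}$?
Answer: $- \frac{95 i \sqrt{95}}{40022} \approx - 0.023136 i$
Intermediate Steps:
$p{\left(B \right)} = B^{\frac{3}{2}}$
$\frac{p{\left(-95 \right)}}{40022} = \frac{\left(-95\right)^{\frac{3}{2}}}{40022} = - 95 i \sqrt{95} \cdot \frac{1}{40022} = - \frac{95 i \sqrt{95}}{40022}$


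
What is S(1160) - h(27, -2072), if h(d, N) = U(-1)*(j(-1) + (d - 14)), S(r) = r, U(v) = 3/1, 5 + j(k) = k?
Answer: 1139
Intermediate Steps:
j(k) = -5 + k
U(v) = 3 (U(v) = 3*1 = 3)
h(d, N) = -60 + 3*d (h(d, N) = 3*((-5 - 1) + (d - 14)) = 3*(-6 + (-14 + d)) = 3*(-20 + d) = -60 + 3*d)
S(1160) - h(27, -2072) = 1160 - (-60 + 3*27) = 1160 - (-60 + 81) = 1160 - 1*21 = 1160 - 21 = 1139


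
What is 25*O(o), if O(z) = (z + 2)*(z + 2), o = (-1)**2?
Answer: 225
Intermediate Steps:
o = 1
O(z) = (2 + z)**2 (O(z) = (2 + z)*(2 + z) = (2 + z)**2)
25*O(o) = 25*(2 + 1)**2 = 25*3**2 = 25*9 = 225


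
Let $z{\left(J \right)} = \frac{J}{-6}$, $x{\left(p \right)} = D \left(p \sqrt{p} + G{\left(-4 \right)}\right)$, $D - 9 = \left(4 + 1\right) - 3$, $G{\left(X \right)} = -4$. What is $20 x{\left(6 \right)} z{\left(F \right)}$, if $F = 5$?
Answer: $\frac{2200}{3} - 1100 \sqrt{6} \approx -1961.1$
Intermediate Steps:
$D = 11$ ($D = 9 + \left(\left(4 + 1\right) - 3\right) = 9 + \left(5 - 3\right) = 9 + 2 = 11$)
$x{\left(p \right)} = -44 + 11 p^{\frac{3}{2}}$ ($x{\left(p \right)} = 11 \left(p \sqrt{p} - 4\right) = 11 \left(p^{\frac{3}{2}} - 4\right) = 11 \left(-4 + p^{\frac{3}{2}}\right) = -44 + 11 p^{\frac{3}{2}}$)
$z{\left(J \right)} = - \frac{J}{6}$ ($z{\left(J \right)} = J \left(- \frac{1}{6}\right) = - \frac{J}{6}$)
$20 x{\left(6 \right)} z{\left(F \right)} = 20 \left(-44 + 11 \cdot 6^{\frac{3}{2}}\right) \left(\left(- \frac{1}{6}\right) 5\right) = 20 \left(-44 + 11 \cdot 6 \sqrt{6}\right) \left(- \frac{5}{6}\right) = 20 \left(-44 + 66 \sqrt{6}\right) \left(- \frac{5}{6}\right) = \left(-880 + 1320 \sqrt{6}\right) \left(- \frac{5}{6}\right) = \frac{2200}{3} - 1100 \sqrt{6}$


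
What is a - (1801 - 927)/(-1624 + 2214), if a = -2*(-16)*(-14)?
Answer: -132597/295 ≈ -449.48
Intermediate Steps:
a = -448 (a = 32*(-14) = -448)
a - (1801 - 927)/(-1624 + 2214) = -448 - (1801 - 927)/(-1624 + 2214) = -448 - 874/590 = -448 - 1*437/295 = -448 - 437/295 = -132597/295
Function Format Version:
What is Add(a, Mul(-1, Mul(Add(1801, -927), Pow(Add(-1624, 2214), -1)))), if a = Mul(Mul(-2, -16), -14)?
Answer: Rational(-132597, 295) ≈ -449.48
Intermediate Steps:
a = -448 (a = Mul(32, -14) = -448)
Add(a, Mul(-1, Mul(Add(1801, -927), Pow(Add(-1624, 2214), -1)))) = Add(-448, Mul(-1, Mul(Add(1801, -927), Pow(Add(-1624, 2214), -1)))) = Add(-448, Mul(-1, Mul(874, Pow(590, -1)))) = Add(-448, Mul(-1, Mul(874, Rational(1, 590)))) = Add(-448, Mul(-1, Rational(437, 295))) = Add(-448, Rational(-437, 295)) = Rational(-132597, 295)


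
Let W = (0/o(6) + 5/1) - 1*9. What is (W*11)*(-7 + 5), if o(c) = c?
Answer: 88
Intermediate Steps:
W = -4 (W = (0/6 + 5/1) - 1*9 = (0*(1/6) + 5*1) - 9 = (0 + 5) - 9 = 5 - 9 = -4)
(W*11)*(-7 + 5) = (-4*11)*(-7 + 5) = -44*(-2) = 88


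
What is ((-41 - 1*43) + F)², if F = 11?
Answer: 5329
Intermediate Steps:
((-41 - 1*43) + F)² = ((-41 - 1*43) + 11)² = ((-41 - 43) + 11)² = (-84 + 11)² = (-73)² = 5329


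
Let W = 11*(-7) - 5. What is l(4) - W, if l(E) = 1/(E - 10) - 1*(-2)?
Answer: 503/6 ≈ 83.833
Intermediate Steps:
l(E) = 2 + 1/(-10 + E) (l(E) = 1/(-10 + E) + 2 = 2 + 1/(-10 + E))
W = -82 (W = -77 - 5 = -82)
l(4) - W = (-19 + 2*4)/(-10 + 4) - 1*(-82) = (-19 + 8)/(-6) + 82 = -1/6*(-11) + 82 = 11/6 + 82 = 503/6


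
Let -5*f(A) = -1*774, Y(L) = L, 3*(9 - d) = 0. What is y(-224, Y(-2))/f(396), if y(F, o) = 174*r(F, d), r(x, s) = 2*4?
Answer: 1160/129 ≈ 8.9922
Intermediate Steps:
d = 9 (d = 9 - ⅓*0 = 9 + 0 = 9)
r(x, s) = 8
y(F, o) = 1392 (y(F, o) = 174*8 = 1392)
f(A) = 774/5 (f(A) = -(-1)*774/5 = -⅕*(-774) = 774/5)
y(-224, Y(-2))/f(396) = 1392/(774/5) = 1392*(5/774) = 1160/129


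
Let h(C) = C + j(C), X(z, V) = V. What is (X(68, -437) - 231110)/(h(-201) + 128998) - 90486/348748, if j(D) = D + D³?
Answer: -321206505637/1393597879870 ≈ -0.23049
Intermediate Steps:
h(C) = C³ + 2*C (h(C) = C + (C + C³) = C³ + 2*C)
(X(68, -437) - 231110)/(h(-201) + 128998) - 90486/348748 = (-437 - 231110)/(-201*(2 + (-201)²) + 128998) - 90486/348748 = -231547/(-201*(2 + 40401) + 128998) - 90486*1/348748 = -231547/(-201*40403 + 128998) - 45243/174374 = -231547/(-8121003 + 128998) - 45243/174374 = -231547/(-7992005) - 45243/174374 = -231547*(-1/7992005) - 45243/174374 = 231547/7992005 - 45243/174374 = -321206505637/1393597879870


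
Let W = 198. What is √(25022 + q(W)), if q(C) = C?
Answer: 2*√6305 ≈ 158.81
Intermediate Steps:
√(25022 + q(W)) = √(25022 + 198) = √25220 = 2*√6305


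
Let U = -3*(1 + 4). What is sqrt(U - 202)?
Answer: I*sqrt(217) ≈ 14.731*I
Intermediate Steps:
U = -15 (U = -3*5 = -15)
sqrt(U - 202) = sqrt(-15 - 202) = sqrt(-217) = I*sqrt(217)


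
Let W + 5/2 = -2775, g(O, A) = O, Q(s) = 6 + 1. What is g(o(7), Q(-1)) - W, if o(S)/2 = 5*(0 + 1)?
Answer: 5575/2 ≈ 2787.5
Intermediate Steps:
o(S) = 10 (o(S) = 2*(5*(0 + 1)) = 2*(5*1) = 2*5 = 10)
Q(s) = 7
W = -5555/2 (W = -5/2 - 2775 = -5555/2 ≈ -2777.5)
g(o(7), Q(-1)) - W = 10 - 1*(-5555/2) = 10 + 5555/2 = 5575/2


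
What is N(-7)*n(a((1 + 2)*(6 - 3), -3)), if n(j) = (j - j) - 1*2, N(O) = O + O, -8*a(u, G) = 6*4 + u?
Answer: 28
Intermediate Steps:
a(u, G) = -3 - u/8 (a(u, G) = -(6*4 + u)/8 = -(24 + u)/8 = -3 - u/8)
N(O) = 2*O
n(j) = -2 (n(j) = 0 - 2 = -2)
N(-7)*n(a((1 + 2)*(6 - 3), -3)) = (2*(-7))*(-2) = -14*(-2) = 28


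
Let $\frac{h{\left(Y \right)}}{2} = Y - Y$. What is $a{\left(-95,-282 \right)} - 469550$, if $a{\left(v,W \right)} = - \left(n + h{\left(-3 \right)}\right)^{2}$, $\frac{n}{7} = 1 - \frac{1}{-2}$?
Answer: $- \frac{1878641}{4} \approx -4.6966 \cdot 10^{5}$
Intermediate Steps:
$h{\left(Y \right)} = 0$ ($h{\left(Y \right)} = 2 \left(Y - Y\right) = 2 \cdot 0 = 0$)
$n = \frac{21}{2}$ ($n = 7 \left(1 - \frac{1}{-2}\right) = 7 \left(1 - - \frac{1}{2}\right) = 7 \left(1 + \frac{1}{2}\right) = 7 \cdot \frac{3}{2} = \frac{21}{2} \approx 10.5$)
$a{\left(v,W \right)} = - \frac{441}{4}$ ($a{\left(v,W \right)} = - \left(\frac{21}{2} + 0\right)^{2} = - \left(\frac{21}{2}\right)^{2} = \left(-1\right) \frac{441}{4} = - \frac{441}{4}$)
$a{\left(-95,-282 \right)} - 469550 = - \frac{441}{4} - 469550 = - \frac{1878641}{4}$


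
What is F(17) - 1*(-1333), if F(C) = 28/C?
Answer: 22689/17 ≈ 1334.6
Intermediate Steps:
F(17) - 1*(-1333) = 28/17 - 1*(-1333) = 28*(1/17) + 1333 = 28/17 + 1333 = 22689/17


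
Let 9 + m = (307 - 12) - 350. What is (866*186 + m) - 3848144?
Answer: -3687132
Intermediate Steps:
m = -64 (m = -9 + ((307 - 12) - 350) = -9 + (295 - 350) = -9 - 55 = -64)
(866*186 + m) - 3848144 = (866*186 - 64) - 3848144 = (161076 - 64) - 3848144 = 161012 - 3848144 = -3687132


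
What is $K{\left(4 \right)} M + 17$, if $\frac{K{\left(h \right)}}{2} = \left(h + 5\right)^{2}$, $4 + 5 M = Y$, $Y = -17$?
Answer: $- \frac{3317}{5} \approx -663.4$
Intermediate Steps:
$M = - \frac{21}{5}$ ($M = - \frac{4}{5} + \frac{1}{5} \left(-17\right) = - \frac{4}{5} - \frac{17}{5} = - \frac{21}{5} \approx -4.2$)
$K{\left(h \right)} = 2 \left(5 + h\right)^{2}$ ($K{\left(h \right)} = 2 \left(h + 5\right)^{2} = 2 \left(5 + h\right)^{2}$)
$K{\left(4 \right)} M + 17 = 2 \left(5 + 4\right)^{2} \left(- \frac{21}{5}\right) + 17 = 2 \cdot 9^{2} \left(- \frac{21}{5}\right) + 17 = 2 \cdot 81 \left(- \frac{21}{5}\right) + 17 = 162 \left(- \frac{21}{5}\right) + 17 = - \frac{3402}{5} + 17 = - \frac{3317}{5}$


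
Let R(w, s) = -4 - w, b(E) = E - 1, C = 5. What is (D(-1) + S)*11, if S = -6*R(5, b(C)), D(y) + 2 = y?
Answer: 561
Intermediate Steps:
b(E) = -1 + E
D(y) = -2 + y
S = 54 (S = -6*(-4 - 1*5) = -6*(-4 - 5) = -6*(-9) = 54)
(D(-1) + S)*11 = ((-2 - 1) + 54)*11 = (-3 + 54)*11 = 51*11 = 561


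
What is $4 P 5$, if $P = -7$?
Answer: $-140$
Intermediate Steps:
$4 P 5 = 4 \left(-7\right) 5 = \left(-28\right) 5 = -140$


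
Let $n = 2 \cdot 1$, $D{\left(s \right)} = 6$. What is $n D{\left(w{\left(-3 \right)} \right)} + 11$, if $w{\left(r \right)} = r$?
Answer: $23$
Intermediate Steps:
$n = 2$
$n D{\left(w{\left(-3 \right)} \right)} + 11 = 2 \cdot 6 + 11 = 12 + 11 = 23$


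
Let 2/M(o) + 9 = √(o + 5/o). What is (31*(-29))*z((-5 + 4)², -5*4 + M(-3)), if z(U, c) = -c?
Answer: -4669406/257 - 1798*I*√42/257 ≈ -18169.0 - 45.34*I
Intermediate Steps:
M(o) = 2/(-9 + √(o + 5/o))
(31*(-29))*z((-5 + 4)², -5*4 + M(-3)) = (31*(-29))*(-(-5*4 + 2/(-9 + √(-3 + 5/(-3))))) = -(-899)*(-20 + 2/(-9 + √(-3 + 5*(-⅓)))) = -(-899)*(-20 + 2/(-9 + √(-3 - 5/3))) = -(-899)*(-20 + 2/(-9 + √(-14/3))) = -(-899)*(-20 + 2/(-9 + I*√42/3)) = -899*(20 - 2/(-9 + I*√42/3)) = -17980 + 1798/(-9 + I*√42/3)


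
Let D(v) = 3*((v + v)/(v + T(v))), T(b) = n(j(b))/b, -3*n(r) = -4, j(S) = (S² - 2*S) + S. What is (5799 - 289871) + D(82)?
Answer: -716414455/2522 ≈ -2.8407e+5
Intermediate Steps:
j(S) = S² - S
n(r) = 4/3 (n(r) = -⅓*(-4) = 4/3)
T(b) = 4/(3*b)
D(v) = 6*v/(v + 4/(3*v)) (D(v) = 3*((v + v)/(v + 4/(3*v))) = 3*((2*v)/(v + 4/(3*v))) = 3*(2*v/(v + 4/(3*v))) = 6*v/(v + 4/(3*v)))
(5799 - 289871) + D(82) = (5799 - 289871) + 18*82²/(4 + 3*82²) = -284072 + 18*6724/(4 + 3*6724) = -284072 + 18*6724/(4 + 20172) = -284072 + 18*6724/20176 = -284072 + 18*6724*(1/20176) = -284072 + 15129/2522 = -716414455/2522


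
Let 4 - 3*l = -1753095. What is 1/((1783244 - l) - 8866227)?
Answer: -3/23002048 ≈ -1.3042e-7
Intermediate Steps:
l = 1753099/3 (l = 4/3 - ⅓*(-1753095) = 4/3 + 584365 = 1753099/3 ≈ 5.8437e+5)
1/((1783244 - l) - 8866227) = 1/((1783244 - 1*1753099/3) - 8866227) = 1/((1783244 - 1753099/3) - 8866227) = 1/(3596633/3 - 8866227) = 1/(-23002048/3) = -3/23002048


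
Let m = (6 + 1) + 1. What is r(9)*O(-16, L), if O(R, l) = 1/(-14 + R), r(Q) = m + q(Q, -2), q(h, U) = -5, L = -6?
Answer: -⅒ ≈ -0.10000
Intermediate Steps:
m = 8 (m = 7 + 1 = 8)
r(Q) = 3 (r(Q) = 8 - 5 = 3)
r(9)*O(-16, L) = 3/(-14 - 16) = 3/(-30) = 3*(-1/30) = -⅒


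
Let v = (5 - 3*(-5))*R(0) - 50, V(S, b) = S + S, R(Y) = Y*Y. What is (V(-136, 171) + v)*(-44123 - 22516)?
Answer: 21457758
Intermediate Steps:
R(Y) = Y**2
V(S, b) = 2*S
v = -50 (v = (5 - 3*(-5))*0**2 - 50 = (5 + 15)*0 - 50 = 20*0 - 50 = 0 - 50 = -50)
(V(-136, 171) + v)*(-44123 - 22516) = (2*(-136) - 50)*(-44123 - 22516) = (-272 - 50)*(-66639) = -322*(-66639) = 21457758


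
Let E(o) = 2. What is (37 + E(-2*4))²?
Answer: 1521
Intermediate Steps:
(37 + E(-2*4))² = (37 + 2)² = 39² = 1521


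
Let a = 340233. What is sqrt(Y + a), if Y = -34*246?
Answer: sqrt(331869) ≈ 576.08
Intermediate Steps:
Y = -8364
sqrt(Y + a) = sqrt(-8364 + 340233) = sqrt(331869)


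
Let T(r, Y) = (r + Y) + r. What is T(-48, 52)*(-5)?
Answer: 220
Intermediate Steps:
T(r, Y) = Y + 2*r (T(r, Y) = (Y + r) + r = Y + 2*r)
T(-48, 52)*(-5) = (52 + 2*(-48))*(-5) = (52 - 96)*(-5) = -44*(-5) = 220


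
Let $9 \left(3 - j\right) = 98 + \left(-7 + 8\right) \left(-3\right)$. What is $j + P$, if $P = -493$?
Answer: $- \frac{4505}{9} \approx -500.56$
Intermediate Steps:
$j = - \frac{68}{9}$ ($j = 3 - \frac{98 + \left(-7 + 8\right) \left(-3\right)}{9} = 3 - \frac{98 + 1 \left(-3\right)}{9} = 3 - \frac{98 - 3}{9} = 3 - \frac{95}{9} = - \frac{68}{9} \approx -7.5556$)
$j + P = - \frac{68}{9} - 493 = - \frac{4505}{9}$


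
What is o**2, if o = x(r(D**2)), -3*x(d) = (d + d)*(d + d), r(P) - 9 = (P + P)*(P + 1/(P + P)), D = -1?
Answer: 36864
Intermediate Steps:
r(P) = 9 + 2*P*(P + 1/(2*P)) (r(P) = 9 + (P + P)*(P + 1/(P + P)) = 9 + (2*P)*(P + 1/(2*P)) = 9 + 2*P*(P + 1/(2*P)))
x(d) = -4*d**2/3 (x(d) = -(d + d)*(d + d)/3 = -2*d*2*d/3 = -4*d**2/3)
o = -192 (o = -4*(10 + 2*((-1)**2)**2)**2/3 = -4*(10 + 2*1**2)**2/3 = -4*(10 + 2*1)**2/3 = -4*(10 + 2)**2/3 = -4/3*12**2 = -4/3*144 = -192)
o**2 = (-192)**2 = 36864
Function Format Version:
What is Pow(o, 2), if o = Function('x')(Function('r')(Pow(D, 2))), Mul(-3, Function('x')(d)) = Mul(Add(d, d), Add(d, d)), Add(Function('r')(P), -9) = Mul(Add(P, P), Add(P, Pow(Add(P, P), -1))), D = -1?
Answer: 36864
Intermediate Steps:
Function('r')(P) = Add(9, Mul(2, P, Add(P, Mul(Rational(1, 2), Pow(P, -1))))) (Function('r')(P) = Add(9, Mul(Add(P, P), Add(P, Pow(Add(P, P), -1)))) = Add(9, Mul(Mul(2, P), Add(P, Pow(Mul(2, P), -1)))) = Add(9, Mul(Mul(2, P), Add(P, Mul(Rational(1, 2), Pow(P, -1))))) = Add(9, Mul(2, P, Add(P, Mul(Rational(1, 2), Pow(P, -1))))))
Function('x')(d) = Mul(Rational(-4, 3), Pow(d, 2)) (Function('x')(d) = Mul(Rational(-1, 3), Mul(Add(d, d), Add(d, d))) = Mul(Rational(-1, 3), Mul(Mul(2, d), Mul(2, d))) = Mul(Rational(-1, 3), Mul(4, Pow(d, 2))) = Mul(Rational(-4, 3), Pow(d, 2)))
o = -192 (o = Mul(Rational(-4, 3), Pow(Add(10, Mul(2, Pow(Pow(-1, 2), 2))), 2)) = Mul(Rational(-4, 3), Pow(Add(10, Mul(2, Pow(1, 2))), 2)) = Mul(Rational(-4, 3), Pow(Add(10, Mul(2, 1)), 2)) = Mul(Rational(-4, 3), Pow(Add(10, 2), 2)) = Mul(Rational(-4, 3), Pow(12, 2)) = Mul(Rational(-4, 3), 144) = -192)
Pow(o, 2) = Pow(-192, 2) = 36864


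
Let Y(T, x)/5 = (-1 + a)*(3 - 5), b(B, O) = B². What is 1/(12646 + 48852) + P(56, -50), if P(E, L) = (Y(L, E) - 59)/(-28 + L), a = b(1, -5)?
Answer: 907115/1199211 ≈ 0.75643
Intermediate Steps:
a = 1 (a = 1² = 1)
Y(T, x) = 0 (Y(T, x) = 5*((-1 + 1)*(3 - 5)) = 5*(0*(-2)) = 5*0 = 0)
P(E, L) = -59/(-28 + L) (P(E, L) = (0 - 59)/(-28 + L) = -59/(-28 + L))
1/(12646 + 48852) + P(56, -50) = 1/(12646 + 48852) - 59/(-28 - 50) = 1/61498 - 59/(-78) = 1/61498 - 59*(-1/78) = 1/61498 + 59/78 = 907115/1199211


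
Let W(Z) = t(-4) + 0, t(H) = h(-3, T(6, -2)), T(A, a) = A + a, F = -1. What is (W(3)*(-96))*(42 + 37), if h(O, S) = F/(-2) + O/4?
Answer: 1896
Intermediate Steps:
h(O, S) = ½ + O/4 (h(O, S) = -1/(-2) + O/4 = -1*(-½) + O*(¼) = ½ + O/4)
t(H) = -¼ (t(H) = ½ + (¼)*(-3) = ½ - ¾ = -¼)
W(Z) = -¼ (W(Z) = -¼ + 0 = -¼)
(W(3)*(-96))*(42 + 37) = (-¼*(-96))*(42 + 37) = 24*79 = 1896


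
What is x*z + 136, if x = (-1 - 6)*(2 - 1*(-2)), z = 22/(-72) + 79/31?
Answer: 20423/279 ≈ 73.201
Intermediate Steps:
z = 2503/1116 (z = 22*(-1/72) + 79*(1/31) = -11/36 + 79/31 = 2503/1116 ≈ 2.2428)
x = -28 (x = -7*(2 + 2) = -7*4 = -28)
x*z + 136 = -28*2503/1116 + 136 = -17521/279 + 136 = 20423/279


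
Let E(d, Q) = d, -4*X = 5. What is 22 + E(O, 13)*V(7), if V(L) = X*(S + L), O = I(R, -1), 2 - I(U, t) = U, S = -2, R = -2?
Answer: -3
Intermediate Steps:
X = -5/4 (X = -¼*5 = -5/4 ≈ -1.2500)
I(U, t) = 2 - U
O = 4 (O = 2 - 1*(-2) = 2 + 2 = 4)
V(L) = 5/2 - 5*L/4 (V(L) = -5*(-2 + L)/4 = 5/2 - 5*L/4)
22 + E(O, 13)*V(7) = 22 + 4*(5/2 - 5/4*7) = 22 + 4*(5/2 - 35/4) = 22 + 4*(-25/4) = 22 - 25 = -3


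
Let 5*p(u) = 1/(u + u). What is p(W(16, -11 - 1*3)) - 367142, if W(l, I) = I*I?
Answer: -719598319/1960 ≈ -3.6714e+5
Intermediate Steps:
W(l, I) = I²
p(u) = 1/(10*u) (p(u) = 1/(5*(u + u)) = 1/(5*((2*u))) = (1/(2*u))/5 = 1/(10*u))
p(W(16, -11 - 1*3)) - 367142 = 1/(10*((-11 - 1*3)²)) - 367142 = 1/(10*((-11 - 3)²)) - 367142 = 1/(10*((-14)²)) - 367142 = (⅒)/196 - 367142 = (⅒)*(1/196) - 367142 = 1/1960 - 367142 = -719598319/1960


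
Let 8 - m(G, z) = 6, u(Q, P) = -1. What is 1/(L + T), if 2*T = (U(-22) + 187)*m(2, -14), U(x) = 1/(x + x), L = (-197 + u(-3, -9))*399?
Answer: -44/3467861 ≈ -1.2688e-5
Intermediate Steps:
m(G, z) = 2 (m(G, z) = 8 - 1*6 = 8 - 6 = 2)
L = -79002 (L = (-197 - 1)*399 = -198*399 = -79002)
U(x) = 1/(2*x)
T = 8227/44 (T = (((1/2)/(-22) + 187)*2)/2 = (((1/2)*(-1/22) + 187)*2)/2 = ((-1/44 + 187)*2)/2 = ((8227/44)*2)/2 = (1/2)*(8227/22) = 8227/44 ≈ 186.98)
1/(L + T) = 1/(-79002 + 8227/44) = 1/(-3467861/44) = -44/3467861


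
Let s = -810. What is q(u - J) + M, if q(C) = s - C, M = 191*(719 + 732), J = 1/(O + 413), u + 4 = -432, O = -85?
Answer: 90779577/328 ≈ 2.7677e+5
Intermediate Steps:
u = -436 (u = -4 - 432 = -436)
J = 1/328 (J = 1/(-85 + 413) = 1/328 ≈ 0.0030488)
M = 277141 (M = 191*1451 = 277141)
q(C) = -810 - C
q(u - J) + M = (-810 - (-436 - 1*1/328)) + 277141 = (-810 - (-436 - 1/328)) + 277141 = (-810 - 1*(-143009/328)) + 277141 = (-810 + 143009/328) + 277141 = -122671/328 + 277141 = 90779577/328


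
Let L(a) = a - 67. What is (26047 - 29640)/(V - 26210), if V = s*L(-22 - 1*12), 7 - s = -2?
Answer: 3593/27119 ≈ 0.13249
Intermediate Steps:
s = 9 (s = 7 - 1*(-2) = 7 + 2 = 9)
L(a) = -67 + a
V = -909 (V = 9*(-67 + (-22 - 1*12)) = 9*(-67 + (-22 - 12)) = 9*(-67 - 34) = 9*(-101) = -909)
(26047 - 29640)/(V - 26210) = (26047 - 29640)/(-909 - 26210) = -3593/(-27119) = -3593*(-1/27119) = 3593/27119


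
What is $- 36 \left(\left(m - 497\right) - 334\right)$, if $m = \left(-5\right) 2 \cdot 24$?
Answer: $38556$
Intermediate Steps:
$m = -240$ ($m = \left(-10\right) 24 = -240$)
$- 36 \left(\left(m - 497\right) - 334\right) = - 36 \left(\left(-240 - 497\right) - 334\right) = - 36 \left(-737 - 334\right) = \left(-36\right) \left(-1071\right) = 38556$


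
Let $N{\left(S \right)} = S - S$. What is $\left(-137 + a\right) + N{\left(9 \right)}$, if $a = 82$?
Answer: $-55$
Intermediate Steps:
$N{\left(S \right)} = 0$
$\left(-137 + a\right) + N{\left(9 \right)} = \left(-137 + 82\right) + 0 = -55 + 0 = -55$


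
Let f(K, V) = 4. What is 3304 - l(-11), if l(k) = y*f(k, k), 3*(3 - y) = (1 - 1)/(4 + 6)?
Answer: 3292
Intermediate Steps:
y = 3 (y = 3 - (1 - 1)/(3*(4 + 6)) = 3 - 0/10 = 3 - ⅓*0 = 3 + 0 = 3)
l(k) = 12 (l(k) = 3*4 = 12)
3304 - l(-11) = 3304 - 1*12 = 3304 - 12 = 3292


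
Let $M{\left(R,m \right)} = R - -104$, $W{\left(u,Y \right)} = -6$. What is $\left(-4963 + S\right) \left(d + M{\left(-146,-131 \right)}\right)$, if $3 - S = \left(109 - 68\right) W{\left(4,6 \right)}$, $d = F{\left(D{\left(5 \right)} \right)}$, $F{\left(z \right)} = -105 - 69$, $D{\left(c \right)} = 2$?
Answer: $1018224$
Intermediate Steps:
$M{\left(R,m \right)} = 104 + R$ ($M{\left(R,m \right)} = R + 104 = 104 + R$)
$F{\left(z \right)} = -174$ ($F{\left(z \right)} = -105 - 69 = -174$)
$d = -174$
$S = 249$ ($S = 3 - \left(109 - 68\right) \left(-6\right) = 3 - 41 \left(-6\right) = 3 - -246 = 3 + 246 = 249$)
$\left(-4963 + S\right) \left(d + M{\left(-146,-131 \right)}\right) = \left(-4963 + 249\right) \left(-174 + \left(104 - 146\right)\right) = - 4714 \left(-174 - 42\right) = \left(-4714\right) \left(-216\right) = 1018224$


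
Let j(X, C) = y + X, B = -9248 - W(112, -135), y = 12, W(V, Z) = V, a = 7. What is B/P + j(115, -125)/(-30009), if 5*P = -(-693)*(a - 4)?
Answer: -2477399/110033 ≈ -22.515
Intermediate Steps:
B = -9360 (B = -9248 - 1*112 = -9248 - 112 = -9360)
P = 2079/5 (P = (-(-693)*(7 - 4))/5 = (-(-693)*3)/5 = (-99*(-21))/5 = (1/5)*2079 = 2079/5 ≈ 415.80)
j(X, C) = 12 + X
B/P + j(115, -125)/(-30009) = -9360/2079/5 + (12 + 115)/(-30009) = -9360*5/2079 + 127*(-1/30009) = -5200/231 - 127/30009 = -2477399/110033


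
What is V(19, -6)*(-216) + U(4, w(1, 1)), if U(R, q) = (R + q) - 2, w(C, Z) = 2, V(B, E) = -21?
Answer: 4540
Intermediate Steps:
U(R, q) = -2 + R + q
V(19, -6)*(-216) + U(4, w(1, 1)) = -21*(-216) + (-2 + 4 + 2) = 4536 + 4 = 4540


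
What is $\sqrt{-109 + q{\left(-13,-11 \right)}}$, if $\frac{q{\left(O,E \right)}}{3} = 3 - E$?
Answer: $i \sqrt{67} \approx 8.1853 i$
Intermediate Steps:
$q{\left(O,E \right)} = 9 - 3 E$ ($q{\left(O,E \right)} = 3 \left(3 - E\right) = 9 - 3 E$)
$\sqrt{-109 + q{\left(-13,-11 \right)}} = \sqrt{-109 + \left(9 - -33\right)} = \sqrt{-109 + \left(9 + 33\right)} = \sqrt{-109 + 42} = \sqrt{-67} = i \sqrt{67}$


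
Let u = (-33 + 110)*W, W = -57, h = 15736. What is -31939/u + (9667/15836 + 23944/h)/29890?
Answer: 223588621512961/30724845514440 ≈ 7.2771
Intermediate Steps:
u = -4389 (u = (-33 + 110)*(-57) = 77*(-57) = -4389)
-31939/u + (9667/15836 + 23944/h)/29890 = -31939/(-4389) + (9667/15836 + 23944/15736)/29890 = -31939*(-1/4389) + (9667*(1/15836) + 23944*(1/15736))*(1/29890) = 1681/231 + (9667/15836 + 2993/1967)*(1/29890) = 1681/231 + (66412137/31149412)*(1/29890) = 1681/231 + 66412137/931055924680 = 223588621512961/30724845514440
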